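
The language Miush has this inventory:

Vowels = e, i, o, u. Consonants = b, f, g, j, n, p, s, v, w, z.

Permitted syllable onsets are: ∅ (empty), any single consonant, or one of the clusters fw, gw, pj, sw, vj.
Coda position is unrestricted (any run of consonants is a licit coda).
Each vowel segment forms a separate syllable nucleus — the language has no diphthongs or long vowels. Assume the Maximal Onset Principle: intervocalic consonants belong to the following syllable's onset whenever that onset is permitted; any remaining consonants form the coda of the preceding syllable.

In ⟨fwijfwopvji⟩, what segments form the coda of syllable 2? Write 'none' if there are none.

p

Vowels present: i, o, i; each is a nucleus, giving 3 syllables.
σ1/σ2 boundary: /jfw/; trying suffixes from longest down, /fw/ is the first permitted one, so coda /j/ | onset /fw/.
σ2/σ3 boundary: /pvj/ — longest licit onset from the right is /vj/, leaving /p/ as coda.
So the parse is fwij.fwop.vji.
Syllable 2 is /fwop/: onset /fw/, nucleus /o/, coda /p/.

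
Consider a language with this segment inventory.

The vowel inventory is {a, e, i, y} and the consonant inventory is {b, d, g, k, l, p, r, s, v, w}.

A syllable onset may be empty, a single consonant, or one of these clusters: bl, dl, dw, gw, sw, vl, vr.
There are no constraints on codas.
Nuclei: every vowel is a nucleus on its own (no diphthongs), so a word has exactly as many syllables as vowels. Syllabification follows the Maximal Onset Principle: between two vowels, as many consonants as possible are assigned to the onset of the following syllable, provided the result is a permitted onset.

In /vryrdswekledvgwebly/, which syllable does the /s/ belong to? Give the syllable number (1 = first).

Vowels present: y, e, e, e, y; each is a nucleus, giving 5 syllables.
Between /y/ (V1) and /e/ (V2): /rdsw/; trying suffixes from longest down, /sw/ is the first permitted one, so coda /rd/ | onset /sw/.
Between /e/ (V2) and /e/ (V3): cluster /kl/ — the longest permitted-onset suffix is /l/; onset = /l/, preceding coda = /k/.
Between /e/ (V3) and /e/ (V4): /dvgw/ — longest licit onset from the right is /gw/, leaving /dv/ as coda.
Between /e/ (V4) and /y/ (V5): /bl/ — entire cluster is a permitted onset → onset /bl/, coda ∅.
So the parse is vryrd.swek.ledv.gwe.bly.
The /s/ is in the onset of syllable 2 (/swek/).

2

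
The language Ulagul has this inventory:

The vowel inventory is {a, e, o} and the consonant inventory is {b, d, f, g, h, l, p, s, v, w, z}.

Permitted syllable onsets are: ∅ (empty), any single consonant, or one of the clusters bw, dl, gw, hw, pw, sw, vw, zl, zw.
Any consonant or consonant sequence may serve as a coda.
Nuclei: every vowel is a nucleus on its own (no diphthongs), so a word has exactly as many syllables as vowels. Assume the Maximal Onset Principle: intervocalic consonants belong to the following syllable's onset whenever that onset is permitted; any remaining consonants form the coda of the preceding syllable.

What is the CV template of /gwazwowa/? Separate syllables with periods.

The vowels are a, o, a — 3 nuclei, so 3 syllables.
σ1/σ2 boundary: /zw/ is a licit onset in full, so it all attaches to the next syllable.
σ2/σ3 boundary: just /w/ — single C goes to the following onset.
Putting it together: gwa.zwo.wa.
Mapping each syllable to C/V: /gwa/ → CCV, /zwo/ → CCV, /wa/ → CV.

CCV.CCV.CV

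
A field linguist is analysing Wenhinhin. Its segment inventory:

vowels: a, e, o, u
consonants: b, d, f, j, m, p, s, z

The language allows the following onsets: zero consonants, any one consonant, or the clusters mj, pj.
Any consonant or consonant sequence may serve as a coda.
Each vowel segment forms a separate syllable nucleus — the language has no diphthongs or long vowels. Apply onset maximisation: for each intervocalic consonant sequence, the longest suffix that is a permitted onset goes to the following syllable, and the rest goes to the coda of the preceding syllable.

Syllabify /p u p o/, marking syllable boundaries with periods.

pu.po

Nuclei (vowels): u, o → 2 syllables.
/u…o/ gap (V1→V2): /p/ is a single consonant, so it becomes the next onset.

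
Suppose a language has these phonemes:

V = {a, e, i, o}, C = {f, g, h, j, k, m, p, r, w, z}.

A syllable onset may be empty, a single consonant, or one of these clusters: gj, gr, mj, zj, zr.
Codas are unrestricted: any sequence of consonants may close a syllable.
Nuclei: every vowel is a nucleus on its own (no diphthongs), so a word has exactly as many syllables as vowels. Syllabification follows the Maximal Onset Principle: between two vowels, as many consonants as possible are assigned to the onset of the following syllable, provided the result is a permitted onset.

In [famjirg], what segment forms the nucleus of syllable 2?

i

Vowels present: a, i; each is a nucleus, giving 2 syllables.
The second nucleus (vowel 2 from the left) is /i/.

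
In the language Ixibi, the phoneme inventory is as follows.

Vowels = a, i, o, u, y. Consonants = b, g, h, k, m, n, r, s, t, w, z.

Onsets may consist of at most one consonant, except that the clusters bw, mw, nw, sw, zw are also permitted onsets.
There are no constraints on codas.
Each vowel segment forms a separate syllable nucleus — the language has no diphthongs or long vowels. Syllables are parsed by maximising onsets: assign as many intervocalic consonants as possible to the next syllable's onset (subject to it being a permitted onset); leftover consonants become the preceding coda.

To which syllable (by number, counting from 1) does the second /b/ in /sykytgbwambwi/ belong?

Nuclei (vowels): y, y, a, i → 4 syllables.
V1 /y/ – V2 /y/: just /k/ — single C goes to the following onset.
V2 /y/ – V3 /a/: cluster /tgbw/ — the longest permitted-onset suffix is /bw/; onset = /bw/, preceding coda = /tg/.
V3 /a/ – V4 /i/: /mbw/ splits as /m/ + /bw/ (/bw/ is the longest suffix that is a licit onset).
Syllabification: sy.kytg.bwam.bwi.
The second /b/ is in the onset of syllable 4 (/bwi/).

4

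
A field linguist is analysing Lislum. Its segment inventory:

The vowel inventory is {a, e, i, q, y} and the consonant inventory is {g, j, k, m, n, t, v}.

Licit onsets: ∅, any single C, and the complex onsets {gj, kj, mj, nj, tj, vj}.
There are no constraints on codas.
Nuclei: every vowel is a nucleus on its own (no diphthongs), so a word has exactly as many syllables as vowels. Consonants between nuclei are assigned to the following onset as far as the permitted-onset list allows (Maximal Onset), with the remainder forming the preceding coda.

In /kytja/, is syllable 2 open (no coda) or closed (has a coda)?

open

Nuclei (vowels): y, a → 2 syllables.
/y…a/ gap (V1→V2): cluster /tj/ — /tj/ is itself a permitted onset, so the whole cluster goes right; preceding coda = ∅.
Putting it together: ky.tja.
Syllable 2 is /tja/; it ends in its nucleus with no coda, so it is open.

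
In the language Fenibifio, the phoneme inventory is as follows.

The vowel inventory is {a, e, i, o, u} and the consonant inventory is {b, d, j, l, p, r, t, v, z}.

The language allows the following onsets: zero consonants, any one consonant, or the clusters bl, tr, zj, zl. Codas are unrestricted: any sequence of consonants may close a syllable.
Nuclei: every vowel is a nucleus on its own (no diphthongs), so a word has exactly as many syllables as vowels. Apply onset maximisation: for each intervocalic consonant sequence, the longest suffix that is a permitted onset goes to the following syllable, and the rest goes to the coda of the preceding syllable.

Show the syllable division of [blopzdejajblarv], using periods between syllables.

blopz.de.jaj.blarv

Nuclei (vowels): o, e, a, a → 4 syllables.
V1 /o/ – V2 /e/: cluster /pzd/ — the longest permitted-onset suffix is /d/; onset = /d/, preceding coda = /pz/.
V2 /e/ – V3 /a/: /j/ is a single consonant, so it becomes the next onset.
V3 /a/ – V4 /a/: cluster /jbl/ — the longest permitted-onset suffix is /bl/; onset = /bl/, preceding coda = /j/.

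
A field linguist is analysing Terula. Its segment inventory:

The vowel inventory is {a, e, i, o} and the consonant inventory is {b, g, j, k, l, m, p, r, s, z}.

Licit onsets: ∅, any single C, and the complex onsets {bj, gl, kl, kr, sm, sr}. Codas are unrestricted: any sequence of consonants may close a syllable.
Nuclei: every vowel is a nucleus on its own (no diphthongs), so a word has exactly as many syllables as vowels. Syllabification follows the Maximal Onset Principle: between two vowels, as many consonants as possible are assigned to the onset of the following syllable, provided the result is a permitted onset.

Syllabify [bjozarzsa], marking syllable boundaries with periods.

bjo.zarz.sa

Vowels present: o, a, a; each is a nucleus, giving 3 syllables.
/o…a/ gap (V1→V2): just /z/ — single C goes to the following onset.
/a…a/ gap (V2→V3): cluster /rzs/ — the longest permitted-onset suffix is /s/; onset = /s/, preceding coda = /rz/.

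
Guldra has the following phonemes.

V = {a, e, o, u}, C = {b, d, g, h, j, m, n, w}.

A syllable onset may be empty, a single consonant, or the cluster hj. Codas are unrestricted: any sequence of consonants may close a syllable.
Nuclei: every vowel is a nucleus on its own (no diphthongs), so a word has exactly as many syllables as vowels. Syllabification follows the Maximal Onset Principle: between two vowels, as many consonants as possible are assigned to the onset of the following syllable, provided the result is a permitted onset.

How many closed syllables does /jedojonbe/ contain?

The vowels are e, o, o, e — 4 nuclei, so 4 syllables.
/e…o/ gap (V1→V2): /d/ → onset of the next syllable (single consonants are always licit onsets).
/o…o/ gap (V2→V3): /j/ is a single consonant, so it becomes the next onset.
/o…e/ gap (V3→V4): /nb/; trying suffixes from longest down, /b/ is the first permitted one, so coda /n/ | onset /b/.
Syllabification: je.do.jon.be.
Classifying each syllable: /je/ (open), /do/ (open), /jon/ (closed), /be/ (open).
Closed syllables: 1.

1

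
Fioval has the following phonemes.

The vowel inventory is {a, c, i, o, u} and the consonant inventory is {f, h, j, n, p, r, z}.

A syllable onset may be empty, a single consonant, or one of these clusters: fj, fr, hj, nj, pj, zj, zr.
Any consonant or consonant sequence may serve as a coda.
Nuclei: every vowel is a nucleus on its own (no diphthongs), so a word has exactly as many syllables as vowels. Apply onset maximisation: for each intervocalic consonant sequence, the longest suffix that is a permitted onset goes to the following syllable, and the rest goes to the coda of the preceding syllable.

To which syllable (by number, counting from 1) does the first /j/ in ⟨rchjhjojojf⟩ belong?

1

Nuclei (vowels): c, o, o → 3 syllables.
V1 /c/ – V2 /o/: cluster /hjhj/ — the longest permitted-onset suffix is /hj/; onset = /hj/, preceding coda = /hj/.
V2 /o/ – V3 /o/: /j/ → onset of the next syllable (single consonants are always licit onsets).
Putting it together: rchj.hjo.jojf.
The first /j/ is in the coda of syllable 1 (/rchj/).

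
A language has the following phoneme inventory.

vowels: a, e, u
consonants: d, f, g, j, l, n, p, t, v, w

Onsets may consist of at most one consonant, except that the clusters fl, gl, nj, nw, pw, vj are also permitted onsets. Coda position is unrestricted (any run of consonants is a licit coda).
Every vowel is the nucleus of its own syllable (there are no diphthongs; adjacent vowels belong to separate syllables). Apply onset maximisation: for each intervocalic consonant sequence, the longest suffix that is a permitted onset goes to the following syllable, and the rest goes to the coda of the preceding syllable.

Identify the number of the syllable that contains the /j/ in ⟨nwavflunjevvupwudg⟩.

3

Vowels present: a, u, e, u, u; each is a nucleus, giving 5 syllables.
σ1/σ2 boundary: /vfl/; trying suffixes from longest down, /fl/ is the first permitted one, so coda /v/ | onset /fl/.
σ2/σ3 boundary: cluster /nj/ — /nj/ is itself a permitted onset, so the whole cluster goes right; preceding coda = ∅.
σ3/σ4 boundary: cluster /vv/ — the longest permitted-onset suffix is /v/; onset = /v/, preceding coda = /v/.
σ4/σ5 boundary: /pw/ — entire cluster is a permitted onset → onset /pw/, coda ∅.
Result: nwav.flu.njev.vu.pwudg.
The /j/ is in the onset of syllable 3 (/njev/).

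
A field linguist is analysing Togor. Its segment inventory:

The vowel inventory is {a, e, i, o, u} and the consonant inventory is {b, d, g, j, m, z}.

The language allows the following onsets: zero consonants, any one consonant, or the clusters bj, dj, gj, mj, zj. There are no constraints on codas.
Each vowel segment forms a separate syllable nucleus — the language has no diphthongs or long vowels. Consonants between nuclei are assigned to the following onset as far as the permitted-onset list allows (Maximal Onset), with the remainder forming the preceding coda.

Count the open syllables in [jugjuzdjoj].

Vowels present: u, u, o; each is a nucleus, giving 3 syllables.
V1 /u/ – V2 /u/: /gj/ is a licit onset in full, so it all attaches to the next syllable.
V2 /u/ – V3 /o/: /zdj/ — longest licit onset from the right is /dj/, leaving /z/ as coda.
Result: ju.gjuz.djoj.
Classifying each syllable: /ju/ (open), /gjuz/ (closed), /djoj/ (closed).
Open syllables: 1.

1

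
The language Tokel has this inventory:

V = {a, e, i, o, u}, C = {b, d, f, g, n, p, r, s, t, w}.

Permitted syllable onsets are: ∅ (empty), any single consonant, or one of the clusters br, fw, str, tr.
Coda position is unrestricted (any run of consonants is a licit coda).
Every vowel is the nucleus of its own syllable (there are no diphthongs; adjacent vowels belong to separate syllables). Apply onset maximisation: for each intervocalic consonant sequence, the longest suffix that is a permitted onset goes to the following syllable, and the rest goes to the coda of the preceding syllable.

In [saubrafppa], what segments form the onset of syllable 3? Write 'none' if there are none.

br

The vowels are a, u, a, a — 4 nuclei, so 4 syllables.
Between /a/ (V1) and /u/ (V2): hiatus — the boundary sits between the two vowels.
Between /u/ (V2) and /a/ (V3): /br/ — entire cluster is a permitted onset → onset /br/, coda ∅.
Between /a/ (V3) and /a/ (V4): /fpp/ — longest licit onset from the right is /p/, leaving /fp/ as coda.
Result: sa.u.brafp.pa.
Syllable 3 is /brafp/: onset /br/, nucleus /a/, coda /fp/.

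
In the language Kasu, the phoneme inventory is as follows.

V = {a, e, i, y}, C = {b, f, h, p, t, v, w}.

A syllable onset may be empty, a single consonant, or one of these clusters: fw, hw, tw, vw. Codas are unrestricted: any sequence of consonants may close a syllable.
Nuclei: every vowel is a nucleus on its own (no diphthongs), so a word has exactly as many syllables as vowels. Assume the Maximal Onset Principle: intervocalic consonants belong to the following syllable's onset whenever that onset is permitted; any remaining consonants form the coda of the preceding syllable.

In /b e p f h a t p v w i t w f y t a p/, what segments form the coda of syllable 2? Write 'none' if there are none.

tp

Vowels present: e, a, i, y, a; each is a nucleus, giving 5 syllables.
Between /e/ (V1) and /a/ (V2): /pfh/ splits as /pf/ + /h/ (/h/ is the longest suffix that is a licit onset).
Between /a/ (V2) and /i/ (V3): /tpvw/ — longest licit onset from the right is /vw/, leaving /tp/ as coda.
Between /i/ (V3) and /y/ (V4): /twf/; trying suffixes from longest down, /f/ is the first permitted one, so coda /tw/ | onset /f/.
Between /y/ (V4) and /a/ (V5): /t/ → onset of the next syllable (single consonants are always licit onsets).
Syllabification: bepf.hatp.vwitw.fy.tap.
Syllable 2 is /hatp/: onset /h/, nucleus /a/, coda /tp/.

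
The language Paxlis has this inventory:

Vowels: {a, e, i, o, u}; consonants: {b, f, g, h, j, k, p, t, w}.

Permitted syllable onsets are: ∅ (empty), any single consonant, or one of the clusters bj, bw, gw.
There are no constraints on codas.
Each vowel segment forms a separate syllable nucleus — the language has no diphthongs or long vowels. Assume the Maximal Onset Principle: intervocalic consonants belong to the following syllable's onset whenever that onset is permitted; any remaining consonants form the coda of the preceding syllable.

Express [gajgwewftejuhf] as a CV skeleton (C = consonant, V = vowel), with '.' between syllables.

CVC.CCVCC.CV.CVCC

The vowels are a, e, e, u — 4 nuclei, so 4 syllables.
σ1/σ2 boundary: /jgw/; trying suffixes from longest down, /gw/ is the first permitted one, so coda /j/ | onset /gw/.
σ2/σ3 boundary: /wft/ — longest licit onset from the right is /t/, leaving /wf/ as coda.
σ3/σ4 boundary: just /j/ — single C goes to the following onset.
Syllabification: gaj.gwewf.te.juhf.
Mapping each syllable to C/V: /gaj/ → CVC, /gwewf/ → CCVCC, /te/ → CV, /juhf/ → CVCC.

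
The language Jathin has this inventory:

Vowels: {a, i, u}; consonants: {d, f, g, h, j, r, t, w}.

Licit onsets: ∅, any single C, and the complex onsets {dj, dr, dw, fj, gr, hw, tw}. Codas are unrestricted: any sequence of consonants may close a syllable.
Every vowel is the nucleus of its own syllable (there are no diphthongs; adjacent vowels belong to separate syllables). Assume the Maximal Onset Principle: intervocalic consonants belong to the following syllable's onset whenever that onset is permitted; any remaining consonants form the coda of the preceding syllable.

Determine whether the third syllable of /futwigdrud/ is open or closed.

closed

Vowels present: u, i, u; each is a nucleus, giving 3 syllables.
/u…i/ gap (V1→V2): /tw/ — entire cluster is a permitted onset → onset /tw/, coda ∅.
/i…u/ gap (V2→V3): /gdr/ splits as /g/ + /dr/ (/dr/ is the longest suffix that is a licit onset).
Putting it together: fu.twig.drud.
Syllable 3 is /drud/ with coda /d/, so it is closed.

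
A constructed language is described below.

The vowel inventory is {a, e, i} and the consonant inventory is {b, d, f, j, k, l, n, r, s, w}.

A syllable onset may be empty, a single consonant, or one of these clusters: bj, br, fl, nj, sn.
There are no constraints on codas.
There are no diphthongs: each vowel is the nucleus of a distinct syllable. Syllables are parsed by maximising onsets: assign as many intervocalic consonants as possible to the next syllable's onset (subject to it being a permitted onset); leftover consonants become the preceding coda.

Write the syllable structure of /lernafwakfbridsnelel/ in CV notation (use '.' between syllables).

CVC.CVC.CVCC.CCVC.CCV.CVC

The vowels are e, a, a, i, e, e — 6 nuclei, so 6 syllables.
σ1/σ2 boundary: /rn/ — longest licit onset from the right is /n/, leaving /r/ as coda.
σ2/σ3 boundary: /fw/ splits as /f/ + /w/ (/w/ is the longest suffix that is a licit onset).
σ3/σ4 boundary: /kfbr/ — longest licit onset from the right is /br/, leaving /kf/ as coda.
σ4/σ5 boundary: /dsn/ splits as /d/ + /sn/ (/sn/ is the longest suffix that is a licit onset).
σ5/σ6 boundary: /l/ is a single consonant, so it becomes the next onset.
Result: ler.naf.wakf.brid.sne.lel.
Mapping each syllable to C/V: /ler/ → CVC, /naf/ → CVC, /wakf/ → CVCC, /brid/ → CCVC, /sne/ → CCV, /lel/ → CVC.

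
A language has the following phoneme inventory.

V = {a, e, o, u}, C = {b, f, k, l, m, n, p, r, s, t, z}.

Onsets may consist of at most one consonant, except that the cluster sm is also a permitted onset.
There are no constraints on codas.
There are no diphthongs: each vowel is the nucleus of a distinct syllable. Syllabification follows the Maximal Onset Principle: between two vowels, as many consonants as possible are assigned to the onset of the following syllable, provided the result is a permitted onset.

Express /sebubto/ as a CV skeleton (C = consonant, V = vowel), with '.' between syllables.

CV.CVC.CV

Vowels present: e, u, o; each is a nucleus, giving 3 syllables.
σ1/σ2 boundary: /b/ is a single consonant, so it becomes the next onset.
σ2/σ3 boundary: cluster /bt/ — the longest permitted-onset suffix is /t/; onset = /t/, preceding coda = /b/.
Putting it together: se.bub.to.
Mapping each syllable to C/V: /se/ → CV, /bub/ → CVC, /to/ → CV.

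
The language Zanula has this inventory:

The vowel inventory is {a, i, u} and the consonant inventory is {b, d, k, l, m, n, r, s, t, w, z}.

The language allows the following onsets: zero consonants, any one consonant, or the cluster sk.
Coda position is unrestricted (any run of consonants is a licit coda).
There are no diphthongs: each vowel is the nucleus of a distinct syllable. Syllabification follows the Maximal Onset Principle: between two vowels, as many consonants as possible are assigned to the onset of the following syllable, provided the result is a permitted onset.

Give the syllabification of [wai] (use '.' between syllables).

wa.i

The vowels are a, i — 2 nuclei, so 2 syllables.
/a…i/ gap (V1→V2): nothing intervenes; syllable break is V.V.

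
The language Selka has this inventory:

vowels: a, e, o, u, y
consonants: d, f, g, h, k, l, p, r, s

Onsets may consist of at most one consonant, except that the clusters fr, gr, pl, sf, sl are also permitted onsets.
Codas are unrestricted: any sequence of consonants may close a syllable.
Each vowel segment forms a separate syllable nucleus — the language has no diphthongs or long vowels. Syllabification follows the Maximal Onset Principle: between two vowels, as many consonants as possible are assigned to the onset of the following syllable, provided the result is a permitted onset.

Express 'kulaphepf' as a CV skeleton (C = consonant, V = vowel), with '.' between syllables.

CV.CVC.CVCC

Vowels present: u, a, e; each is a nucleus, giving 3 syllables.
Between /u/ (V1) and /a/ (V2): /l/ → onset of the next syllable (single consonants are always licit onsets).
Between /a/ (V2) and /e/ (V3): /ph/; trying suffixes from longest down, /h/ is the first permitted one, so coda /p/ | onset /h/.
Syllabification: ku.lap.hepf.
Mapping each syllable to C/V: /ku/ → CV, /lap/ → CVC, /hepf/ → CVCC.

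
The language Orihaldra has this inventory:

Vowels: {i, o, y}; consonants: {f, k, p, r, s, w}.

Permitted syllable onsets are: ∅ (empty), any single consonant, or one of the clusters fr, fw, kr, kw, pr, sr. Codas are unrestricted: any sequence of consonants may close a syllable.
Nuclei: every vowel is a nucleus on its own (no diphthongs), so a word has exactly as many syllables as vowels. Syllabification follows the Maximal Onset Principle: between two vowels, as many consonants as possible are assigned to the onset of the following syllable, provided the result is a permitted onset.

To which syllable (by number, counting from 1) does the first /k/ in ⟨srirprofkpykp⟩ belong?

Vowels present: i, o, y; each is a nucleus, giving 3 syllables.
/i…o/ gap (V1→V2): /rpr/ — longest licit onset from the right is /pr/, leaving /r/ as coda.
/o…y/ gap (V2→V3): cluster /fkp/ — the longest permitted-onset suffix is /p/; onset = /p/, preceding coda = /fk/.
So the parse is srir.profk.pykp.
The first /k/ is in the coda of syllable 2 (/profk/).

2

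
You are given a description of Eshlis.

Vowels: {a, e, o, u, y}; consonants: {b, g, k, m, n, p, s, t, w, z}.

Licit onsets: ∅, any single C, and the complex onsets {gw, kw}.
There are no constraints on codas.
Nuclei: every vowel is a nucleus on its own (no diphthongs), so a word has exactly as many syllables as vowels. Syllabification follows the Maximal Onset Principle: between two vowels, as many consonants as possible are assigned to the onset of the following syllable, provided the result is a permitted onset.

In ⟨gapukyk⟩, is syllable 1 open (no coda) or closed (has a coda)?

The vowels are a, u, y — 3 nuclei, so 3 syllables.
/a…u/ gap (V1→V2): just /p/ — single C goes to the following onset.
/u…y/ gap (V2→V3): just /k/ — single C goes to the following onset.
Syllabification: ga.pu.kyk.
Syllable 1 is /ga/; it ends in its nucleus with no coda, so it is open.

open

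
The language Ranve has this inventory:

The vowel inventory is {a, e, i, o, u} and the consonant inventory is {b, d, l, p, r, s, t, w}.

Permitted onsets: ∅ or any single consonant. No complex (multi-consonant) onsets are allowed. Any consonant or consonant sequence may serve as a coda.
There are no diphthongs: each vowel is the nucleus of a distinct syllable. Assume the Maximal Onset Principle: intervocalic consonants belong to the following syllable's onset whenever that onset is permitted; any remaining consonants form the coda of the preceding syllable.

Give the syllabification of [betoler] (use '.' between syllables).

The vowels are e, o, e — 3 nuclei, so 3 syllables.
σ1/σ2 boundary: just /t/ — single C goes to the following onset.
σ2/σ3 boundary: /l/ is a single consonant, so it becomes the next onset.

be.to.ler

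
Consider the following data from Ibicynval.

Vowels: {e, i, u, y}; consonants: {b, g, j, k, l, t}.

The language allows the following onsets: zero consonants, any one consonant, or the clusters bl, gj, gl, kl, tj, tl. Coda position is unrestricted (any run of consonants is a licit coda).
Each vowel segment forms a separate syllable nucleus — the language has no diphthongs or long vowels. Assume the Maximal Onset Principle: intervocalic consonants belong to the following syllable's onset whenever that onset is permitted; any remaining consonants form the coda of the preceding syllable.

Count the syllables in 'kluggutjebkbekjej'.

5

Vowels present: u, u, e, e, e; each is a nucleus, giving 5 syllables.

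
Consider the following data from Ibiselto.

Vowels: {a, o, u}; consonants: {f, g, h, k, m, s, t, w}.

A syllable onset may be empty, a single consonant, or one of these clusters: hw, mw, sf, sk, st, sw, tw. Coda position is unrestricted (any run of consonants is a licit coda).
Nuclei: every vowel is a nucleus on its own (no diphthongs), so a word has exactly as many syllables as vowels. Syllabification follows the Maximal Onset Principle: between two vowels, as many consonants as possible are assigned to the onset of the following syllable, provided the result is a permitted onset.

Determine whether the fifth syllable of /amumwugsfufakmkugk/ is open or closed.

closed

Nuclei (vowels): a, u, u, u, a, u → 6 syllables.
V1 /a/ – V2 /u/: /m/ is a single consonant, so it becomes the next onset.
V2 /u/ – V3 /u/: /mw/ — entire cluster is a permitted onset → onset /mw/, coda ∅.
V3 /u/ – V4 /u/: /gsf/; trying suffixes from longest down, /sf/ is the first permitted one, so coda /g/ | onset /sf/.
V4 /u/ – V5 /a/: just /f/ — single C goes to the following onset.
V5 /a/ – V6 /u/: /kmk/; trying suffixes from longest down, /k/ is the first permitted one, so coda /km/ | onset /k/.
Syllabification: a.mu.mwug.sfu.fakm.kugk.
Syllable 5 is /fakm/ with coda /km/, so it is closed.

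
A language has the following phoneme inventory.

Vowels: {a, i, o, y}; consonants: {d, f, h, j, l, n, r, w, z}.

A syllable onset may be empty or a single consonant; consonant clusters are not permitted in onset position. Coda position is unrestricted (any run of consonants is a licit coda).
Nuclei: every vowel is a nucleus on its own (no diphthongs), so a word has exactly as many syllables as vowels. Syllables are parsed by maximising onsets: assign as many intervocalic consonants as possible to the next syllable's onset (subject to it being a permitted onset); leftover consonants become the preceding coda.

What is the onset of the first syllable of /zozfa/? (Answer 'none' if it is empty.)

Nuclei (vowels): o, a → 2 syllables.
σ1/σ2 boundary: /zf/ — longest licit onset from the right is /f/, leaving /z/ as coda.
Result: zoz.fa.
Syllable 1 is /zoz/: onset /z/, nucleus /o/, coda /z/.

z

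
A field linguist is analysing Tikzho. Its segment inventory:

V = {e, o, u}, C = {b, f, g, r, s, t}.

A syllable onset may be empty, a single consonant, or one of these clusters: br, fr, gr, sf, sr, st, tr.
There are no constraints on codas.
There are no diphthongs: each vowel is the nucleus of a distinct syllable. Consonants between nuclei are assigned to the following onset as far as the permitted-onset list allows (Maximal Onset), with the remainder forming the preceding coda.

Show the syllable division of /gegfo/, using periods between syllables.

geg.fo

The vowels are e, o — 2 nuclei, so 2 syllables.
/e…o/ gap (V1→V2): /gf/; trying suffixes from longest down, /f/ is the first permitted one, so coda /g/ | onset /f/.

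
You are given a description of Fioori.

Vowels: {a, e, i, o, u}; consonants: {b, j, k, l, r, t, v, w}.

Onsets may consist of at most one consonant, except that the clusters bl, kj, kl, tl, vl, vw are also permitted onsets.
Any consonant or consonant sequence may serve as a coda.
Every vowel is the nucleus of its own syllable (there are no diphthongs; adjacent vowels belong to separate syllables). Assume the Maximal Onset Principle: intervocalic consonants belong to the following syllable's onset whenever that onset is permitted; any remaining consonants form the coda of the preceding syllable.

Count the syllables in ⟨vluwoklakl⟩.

Vowels present: u, o, a; each is a nucleus, giving 3 syllables.

3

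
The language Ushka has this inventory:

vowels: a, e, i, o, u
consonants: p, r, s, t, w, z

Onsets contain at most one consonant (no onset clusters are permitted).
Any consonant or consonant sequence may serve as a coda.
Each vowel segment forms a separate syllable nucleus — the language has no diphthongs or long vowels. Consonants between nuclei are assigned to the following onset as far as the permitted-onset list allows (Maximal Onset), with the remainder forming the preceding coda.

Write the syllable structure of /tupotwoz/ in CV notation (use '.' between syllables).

Nuclei (vowels): u, o, o → 3 syllables.
Between /u/ (V1) and /o/ (V2): /p/ is a single consonant, so it becomes the next onset.
Between /o/ (V2) and /o/ (V3): /tw/ splits as /t/ + /w/ (/w/ is the longest suffix that is a licit onset).
Result: tu.pot.woz.
Mapping each syllable to C/V: /tu/ → CV, /pot/ → CVC, /woz/ → CVC.

CV.CVC.CVC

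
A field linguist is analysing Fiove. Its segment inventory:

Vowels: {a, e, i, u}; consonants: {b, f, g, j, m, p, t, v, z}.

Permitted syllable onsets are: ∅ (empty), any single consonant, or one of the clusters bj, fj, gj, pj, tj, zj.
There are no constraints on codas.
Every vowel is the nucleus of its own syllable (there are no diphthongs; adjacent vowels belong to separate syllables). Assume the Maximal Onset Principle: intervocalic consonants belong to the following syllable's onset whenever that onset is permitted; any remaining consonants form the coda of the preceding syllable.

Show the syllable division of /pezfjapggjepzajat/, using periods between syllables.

Vowels present: e, a, e, a, a; each is a nucleus, giving 5 syllables.
σ1/σ2 boundary: /zfj/ splits as /z/ + /fj/ (/fj/ is the longest suffix that is a licit onset).
σ2/σ3 boundary: /pggj/ splits as /pg/ + /gj/ (/gj/ is the longest suffix that is a licit onset).
σ3/σ4 boundary: /pz/ splits as /p/ + /z/ (/z/ is the longest suffix that is a licit onset).
σ4/σ5 boundary: /j/ → onset of the next syllable (single consonants are always licit onsets).

pez.fjapg.gjep.za.jat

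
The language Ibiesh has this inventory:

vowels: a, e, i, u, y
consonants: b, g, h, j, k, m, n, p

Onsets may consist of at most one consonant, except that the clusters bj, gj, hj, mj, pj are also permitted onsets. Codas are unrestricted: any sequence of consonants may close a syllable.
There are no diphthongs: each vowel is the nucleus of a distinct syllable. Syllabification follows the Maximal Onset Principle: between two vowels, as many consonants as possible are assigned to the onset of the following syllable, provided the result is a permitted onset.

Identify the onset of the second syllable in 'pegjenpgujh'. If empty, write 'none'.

gj

Vowels present: e, e, u; each is a nucleus, giving 3 syllables.
σ1/σ2 boundary: /gj/ is a licit onset in full, so it all attaches to the next syllable.
σ2/σ3 boundary: /npg/ — longest licit onset from the right is /g/, leaving /np/ as coda.
So the parse is pe.gjenp.gujh.
Syllable 2 is /gjenp/: onset /gj/, nucleus /e/, coda /np/.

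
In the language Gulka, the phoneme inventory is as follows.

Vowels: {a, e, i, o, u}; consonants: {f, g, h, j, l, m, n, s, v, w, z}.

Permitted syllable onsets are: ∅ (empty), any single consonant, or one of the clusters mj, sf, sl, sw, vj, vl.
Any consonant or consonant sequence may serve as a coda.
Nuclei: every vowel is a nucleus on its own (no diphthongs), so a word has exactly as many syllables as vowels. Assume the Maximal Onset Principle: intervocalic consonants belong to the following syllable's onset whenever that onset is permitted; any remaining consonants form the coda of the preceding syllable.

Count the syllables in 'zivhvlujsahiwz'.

The vowels are i, u, a, i — 4 nuclei, so 4 syllables.

4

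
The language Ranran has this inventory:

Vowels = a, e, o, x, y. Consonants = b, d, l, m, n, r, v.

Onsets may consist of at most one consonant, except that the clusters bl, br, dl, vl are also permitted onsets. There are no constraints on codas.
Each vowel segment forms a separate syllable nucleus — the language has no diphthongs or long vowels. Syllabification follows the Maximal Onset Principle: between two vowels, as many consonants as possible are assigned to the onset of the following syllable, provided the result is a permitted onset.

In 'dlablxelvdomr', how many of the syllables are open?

Nuclei (vowels): a, x, e, o → 4 syllables.
σ1/σ2 boundary: cluster /bl/ — /bl/ is itself a permitted onset, so the whole cluster goes right; preceding coda = ∅.
σ2/σ3 boundary: no consonants, so the boundary falls immediately after /x/.
σ3/σ4 boundary: /lvd/ — longest licit onset from the right is /d/, leaving /lv/ as coda.
Syllabification: dla.blx.elv.domr.
Classifying each syllable: /dla/ (open), /blx/ (open), /elv/ (closed), /domr/ (closed).
Open syllables: 2.

2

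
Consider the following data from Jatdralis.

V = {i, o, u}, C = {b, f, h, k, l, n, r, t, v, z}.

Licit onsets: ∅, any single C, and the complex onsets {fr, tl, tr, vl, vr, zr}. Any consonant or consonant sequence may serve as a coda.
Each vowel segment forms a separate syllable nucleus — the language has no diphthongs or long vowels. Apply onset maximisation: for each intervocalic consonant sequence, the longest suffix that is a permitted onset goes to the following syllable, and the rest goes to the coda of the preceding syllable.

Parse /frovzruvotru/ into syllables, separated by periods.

frov.zru.vo.tru

Nuclei (vowels): o, u, o, u → 4 syllables.
V1 /o/ – V2 /u/: cluster /vzr/ — the longest permitted-onset suffix is /zr/; onset = /zr/, preceding coda = /v/.
V2 /u/ – V3 /o/: just /v/ — single C goes to the following onset.
V3 /o/ – V4 /u/: cluster /tr/ — /tr/ is itself a permitted onset, so the whole cluster goes right; preceding coda = ∅.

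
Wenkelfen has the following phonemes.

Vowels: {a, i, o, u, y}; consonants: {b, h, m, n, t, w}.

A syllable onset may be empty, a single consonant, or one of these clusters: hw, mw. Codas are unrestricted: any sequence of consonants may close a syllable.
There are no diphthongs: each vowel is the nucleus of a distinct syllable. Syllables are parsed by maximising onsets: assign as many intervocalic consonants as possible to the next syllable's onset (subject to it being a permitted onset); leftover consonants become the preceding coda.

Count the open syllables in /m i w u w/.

Nuclei (vowels): i, u → 2 syllables.
Between /i/ (V1) and /u/ (V2): /w/ → onset of the next syllable (single consonants are always licit onsets).
Putting it together: mi.wuw.
Classifying each syllable: /mi/ (open), /wuw/ (closed).
Open syllables: 1.

1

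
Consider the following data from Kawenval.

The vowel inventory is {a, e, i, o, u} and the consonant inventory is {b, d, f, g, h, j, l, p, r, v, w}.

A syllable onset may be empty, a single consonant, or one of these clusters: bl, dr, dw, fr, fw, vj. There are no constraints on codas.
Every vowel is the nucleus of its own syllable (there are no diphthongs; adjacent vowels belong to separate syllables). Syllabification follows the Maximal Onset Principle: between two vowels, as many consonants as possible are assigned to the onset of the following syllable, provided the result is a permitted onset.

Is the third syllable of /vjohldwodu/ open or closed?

The vowels are o, o, u — 3 nuclei, so 3 syllables.
V1 /o/ – V2 /o/: /hldw/ — longest licit onset from the right is /dw/, leaving /hl/ as coda.
V2 /o/ – V3 /u/: just /d/ — single C goes to the following onset.
So the parse is vjohl.dwo.du.
Syllable 3 is /du/; it ends in its nucleus with no coda, so it is open.

open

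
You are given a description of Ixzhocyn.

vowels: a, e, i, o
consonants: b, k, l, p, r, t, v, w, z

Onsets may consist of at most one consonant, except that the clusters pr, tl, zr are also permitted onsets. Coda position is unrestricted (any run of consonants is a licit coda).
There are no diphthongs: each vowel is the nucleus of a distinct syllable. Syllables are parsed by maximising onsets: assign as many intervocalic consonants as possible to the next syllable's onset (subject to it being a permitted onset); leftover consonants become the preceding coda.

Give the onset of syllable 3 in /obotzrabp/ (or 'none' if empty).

Nuclei (vowels): o, o, a → 3 syllables.
V1 /o/ – V2 /o/: /b/ → onset of the next syllable (single consonants are always licit onsets).
V2 /o/ – V3 /a/: /tzr/ splits as /t/ + /zr/ (/zr/ is the longest suffix that is a licit onset).
Putting it together: o.bot.zrabp.
Syllable 3 is /zrabp/: onset /zr/, nucleus /a/, coda /bp/.

zr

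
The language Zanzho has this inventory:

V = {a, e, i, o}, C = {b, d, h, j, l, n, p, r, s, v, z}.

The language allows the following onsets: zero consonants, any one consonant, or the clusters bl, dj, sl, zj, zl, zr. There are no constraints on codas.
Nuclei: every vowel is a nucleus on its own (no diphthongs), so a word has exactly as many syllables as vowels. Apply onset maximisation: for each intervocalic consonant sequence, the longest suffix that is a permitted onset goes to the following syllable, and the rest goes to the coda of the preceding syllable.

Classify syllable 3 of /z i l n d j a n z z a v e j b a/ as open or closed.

The vowels are i, a, a, e, a — 5 nuclei, so 5 syllables.
σ1/σ2 boundary: /lndj/ — longest licit onset from the right is /dj/, leaving /ln/ as coda.
σ2/σ3 boundary: cluster /nzz/ — the longest permitted-onset suffix is /z/; onset = /z/, preceding coda = /nz/.
σ3/σ4 boundary: /v/ → onset of the next syllable (single consonants are always licit onsets).
σ4/σ5 boundary: /jb/ splits as /j/ + /b/ (/b/ is the longest suffix that is a licit onset).
Result: ziln.djanz.za.vej.ba.
Syllable 3 is /za/; it ends in its nucleus with no coda, so it is open.

open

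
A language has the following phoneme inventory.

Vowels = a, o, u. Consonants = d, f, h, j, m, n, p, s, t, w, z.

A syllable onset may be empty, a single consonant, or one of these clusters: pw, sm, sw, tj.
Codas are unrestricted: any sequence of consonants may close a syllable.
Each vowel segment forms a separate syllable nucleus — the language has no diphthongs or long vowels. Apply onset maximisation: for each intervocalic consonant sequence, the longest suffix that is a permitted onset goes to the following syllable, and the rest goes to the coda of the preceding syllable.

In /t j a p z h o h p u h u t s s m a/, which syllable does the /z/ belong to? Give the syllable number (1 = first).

Vowels present: a, o, u, u, a; each is a nucleus, giving 5 syllables.
/a…o/ gap (V1→V2): cluster /pzh/ — the longest permitted-onset suffix is /h/; onset = /h/, preceding coda = /pz/.
/o…u/ gap (V2→V3): cluster /hp/ — the longest permitted-onset suffix is /p/; onset = /p/, preceding coda = /h/.
/u…u/ gap (V3→V4): just /h/ — single C goes to the following onset.
/u…a/ gap (V4→V5): cluster /tssm/ — the longest permitted-onset suffix is /sm/; onset = /sm/, preceding coda = /ts/.
Result: tjapz.hoh.pu.huts.sma.
The /z/ is in the coda of syllable 1 (/tjapz/).

1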